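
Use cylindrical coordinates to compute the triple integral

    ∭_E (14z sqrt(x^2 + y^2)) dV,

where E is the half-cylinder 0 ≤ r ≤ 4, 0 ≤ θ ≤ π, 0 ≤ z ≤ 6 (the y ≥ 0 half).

In cylindrical coordinates, x = r cos(θ), y = r sin(θ), z = z, and dV = r dr dθ dz.

The integrand becomes 14r z, so

    ∭_E (14z sqrt(x^2 + y^2)) dV = ∫_{0}^{π} ∫_{0}^{4} ∫_{0}^{6} (14r z) · r dz dr dθ.

Inner (z): 252r^2.
Middle (r from 0 to 4): 5376.
Outer (θ): 5376π.

Therefore the triple integral equals 5376π.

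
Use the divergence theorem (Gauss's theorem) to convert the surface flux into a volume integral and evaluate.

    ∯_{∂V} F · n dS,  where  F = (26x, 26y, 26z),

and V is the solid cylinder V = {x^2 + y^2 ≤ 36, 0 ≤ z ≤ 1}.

By the divergence theorem,

    ∯_{∂V} F · n dS = ∭_V (∇ · F) dV.

Compute the divergence:
    ∇ · F = ∂F_x/∂x + ∂F_y/∂y + ∂F_z/∂z = 26 + 26 + 26 = 78.

In cylindrical coordinates, x = r cos(θ), y = r sin(θ), z = z, dV = r dr dθ dz, with 0 ≤ r ≤ 6, 0 ≤ θ ≤ 2π, 0 ≤ z ≤ 1.

The integrand, after substitution and multiplying by the volume element, becomes (78) · r, so

    ∭_V (∇·F) dV = ∫_0^{2π} ∫_0^{6} ∫_0^{1} (78) · r dz dr dθ.

Inner (z from 0 to 1): 78r.
Middle (r from 0 to 6): 1404.
Outer (θ from 0 to 2π): 2808π.

Therefore ∯_{∂V} F · n dS = 2808π.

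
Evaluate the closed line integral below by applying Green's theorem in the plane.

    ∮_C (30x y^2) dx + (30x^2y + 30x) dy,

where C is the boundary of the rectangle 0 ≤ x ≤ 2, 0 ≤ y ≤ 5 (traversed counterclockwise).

Green's theorem converts the closed line integral into a double integral over the enclosed region D:

    ∮_C P dx + Q dy = ∬_D (∂Q/∂x - ∂P/∂y) dA.

Here P = 30x y^2, Q = 30x^2y + 30x, so

    ∂Q/∂x = 60x y + 30,    ∂P/∂y = 60x y,
    ∂Q/∂x - ∂P/∂y = 30.

D is the region 0 ≤ x ≤ 2, 0 ≤ y ≤ 5. Evaluating the double integral:

    ∬_D (30) dA = ∫_0^{2} ∫_0^{5} (30) dy dx.

Inner (y from 0 to 5): 150.
Outer (x from 0 to 2): 300.

Therefore ∮_C P dx + Q dy = 300.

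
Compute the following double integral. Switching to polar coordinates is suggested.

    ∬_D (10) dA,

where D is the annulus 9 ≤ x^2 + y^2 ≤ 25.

The region D is 3 ≤ r ≤ 5, 0 ≤ θ ≤ 2π in polar coordinates, where x = r cos(θ), y = r sin(θ), and dA = r dr dθ.

Under the substitution, the integrand becomes 10, so

    ∬_D (10) dA = ∫_{0}^{2π} ∫_{3}^{5} (10) · r dr dθ.

Inner integral (in r): ∫_{3}^{5} (10) · r dr = 80.

Outer integral (in θ): ∫_{0}^{2π} (80) dθ = 160π.

Therefore ∬_D (10) dA = 160π.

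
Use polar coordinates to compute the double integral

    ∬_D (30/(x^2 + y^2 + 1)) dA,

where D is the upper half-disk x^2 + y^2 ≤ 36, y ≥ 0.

The region D is 0 ≤ r ≤ 6, 0 ≤ θ ≤ π in polar coordinates, where x = r cos(θ), y = r sin(θ), and dA = r dr dθ.

Under the substitution, the integrand becomes 30/(r^2 + 1), so

    ∬_D (30/(x^2 + y^2 + 1)) dA = ∫_{0}^{π} ∫_{0}^{6} (30/(r^2 + 1)) · r dr dθ.

Inner integral (in r): ∫_{0}^{6} (30/(r^2 + 1)) · r dr = log(333446267951815307088493).

Outer integral (in θ): ∫_{0}^{π} (log(333446267951815307088493)) dθ = log(333446267951815307088493^π).

Therefore ∬_D (30/(x^2 + y^2 + 1)) dA = log(333446267951815307088493^π).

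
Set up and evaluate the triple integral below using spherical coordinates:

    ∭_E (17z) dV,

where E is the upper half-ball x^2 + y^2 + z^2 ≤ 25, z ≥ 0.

In spherical coordinates, x = ρ sin(φ) cos(θ), y = ρ sin(φ) sin(θ), z = ρ cos(φ), and dV = ρ^2 sin(φ) dρ dφ dθ.

The integrand becomes 17ρ cos(φ), so

    ∭_E (17z) dV = ∫_{0}^{2π} ∫_{0}^{π/2} ∫_{0}^{5} (17ρ cos(φ)) · ρ^2 sin(φ) dρ dφ dθ.

Inner (ρ): 10625sin(2φ)/8.
Middle (φ): 10625/8.
Outer (θ): 10625π/4.

Therefore the triple integral equals 10625π/4.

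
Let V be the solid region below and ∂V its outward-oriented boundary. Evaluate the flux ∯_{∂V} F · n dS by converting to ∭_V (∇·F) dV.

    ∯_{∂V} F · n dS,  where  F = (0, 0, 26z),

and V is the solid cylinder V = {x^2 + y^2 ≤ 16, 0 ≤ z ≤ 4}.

By the divergence theorem,

    ∯_{∂V} F · n dS = ∭_V (∇ · F) dV.

Compute the divergence:
    ∇ · F = ∂F_x/∂x + ∂F_y/∂y + ∂F_z/∂z = 0 + 0 + 26 = 26.

In cylindrical coordinates, x = r cos(θ), y = r sin(θ), z = z, dV = r dr dθ dz, with 0 ≤ r ≤ 4, 0 ≤ θ ≤ 2π, 0 ≤ z ≤ 4.

The integrand, after substitution and multiplying by the volume element, becomes (26) · r, so

    ∭_V (∇·F) dV = ∫_0^{2π} ∫_0^{4} ∫_0^{4} (26) · r dz dr dθ.

Inner (z from 0 to 4): 104r.
Middle (r from 0 to 4): 832.
Outer (θ from 0 to 2π): 1664π.

Therefore ∯_{∂V} F · n dS = 1664π.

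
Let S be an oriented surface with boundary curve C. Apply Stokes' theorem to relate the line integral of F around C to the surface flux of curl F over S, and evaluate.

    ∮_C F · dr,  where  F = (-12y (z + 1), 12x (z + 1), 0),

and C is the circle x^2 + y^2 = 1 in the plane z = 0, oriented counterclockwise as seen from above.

Let S be the flat disk x^2 + y^2 ≤ 1 in the plane z = 0, with upward unit normal n̂ = ẑ. By Stokes' theorem,

    ∮_C F · dr = ∬_S (∇ × F) · n̂ dS = ∬_D (curl F)_z dA,

where D is the disk x^2 + y^2 ≤ 1.

Compute the curl of F = (-12y (z + 1), 12x (z + 1), 0):
    (∇ × F)_x = ∂F_z/∂y - ∂F_y/∂z = -12x,
    (∇ × F)_y = ∂F_x/∂z - ∂F_z/∂x = -12y,
    (∇ × F)_z = ∂F_y/∂x - ∂F_x/∂y = 24z + 24.

On z = 0, (curl F)_z = 24.

Convert to polar (x = r cos θ, y = r sin θ, dA = r dr dθ); the integrand becomes 24, so

    ∬_D (curl F)_z dA = ∫_0^{2π} ∫_0^{1} (24) · r dr dθ.

Inner (r from 0 to 1): 12.
Outer (θ from 0 to 2π): 24π.

Therefore ∮_C F · dr = 24π.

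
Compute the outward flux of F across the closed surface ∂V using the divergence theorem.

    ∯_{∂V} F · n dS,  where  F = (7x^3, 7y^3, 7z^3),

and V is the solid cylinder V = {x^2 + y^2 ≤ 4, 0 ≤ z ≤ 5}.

By the divergence theorem,

    ∯_{∂V} F · n dS = ∭_V (∇ · F) dV.

Compute the divergence:
    ∇ · F = ∂F_x/∂x + ∂F_y/∂y + ∂F_z/∂z = 21x^2 + 21y^2 + 21z^2.

In cylindrical coordinates, x = r cos(θ), y = r sin(θ), z = z, dV = r dr dθ dz, with 0 ≤ r ≤ 2, 0 ≤ θ ≤ 2π, 0 ≤ z ≤ 5.

The integrand, after substitution and multiplying by the volume element, becomes (21r^2 + 21z^2) · r, so

    ∭_V (∇·F) dV = ∫_0^{2π} ∫_0^{2} ∫_0^{5} (21r^2 + 21z^2) · r dz dr dθ.

Inner (z from 0 to 5): 105r^3 + 875r.
Middle (r from 0 to 2): 2170.
Outer (θ from 0 to 2π): 4340π.

Therefore ∯_{∂V} F · n dS = 4340π.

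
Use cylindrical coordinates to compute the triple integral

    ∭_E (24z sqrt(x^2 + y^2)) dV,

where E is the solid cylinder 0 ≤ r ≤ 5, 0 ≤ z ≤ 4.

In cylindrical coordinates, x = r cos(θ), y = r sin(θ), z = z, and dV = r dr dθ dz.

The integrand becomes 24r z, so

    ∭_E (24z sqrt(x^2 + y^2)) dV = ∫_{0}^{2π} ∫_{0}^{5} ∫_{0}^{4} (24r z) · r dz dr dθ.

Inner (z): 192r^2.
Middle (r from 0 to 5): 8000.
Outer (θ): 16000π.

Therefore the triple integral equals 16000π.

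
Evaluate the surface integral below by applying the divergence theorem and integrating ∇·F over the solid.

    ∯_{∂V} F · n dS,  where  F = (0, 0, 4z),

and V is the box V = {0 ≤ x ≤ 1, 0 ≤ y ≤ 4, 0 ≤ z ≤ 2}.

By the divergence theorem,

    ∯_{∂V} F · n dS = ∭_V (∇ · F) dV.

Compute the divergence:
    ∇ · F = ∂F_x/∂x + ∂F_y/∂y + ∂F_z/∂z = 0 + 0 + 4 = 4.

V is a rectangular box, so dV = dx dy dz with 0 ≤ x ≤ 1, 0 ≤ y ≤ 4, 0 ≤ z ≤ 2.

Integrate (4) over V as an iterated integral:

    ∭_V (∇·F) dV = ∫_0^{1} ∫_0^{4} ∫_0^{2} (4) dz dy dx.

Inner (z from 0 to 2): 8.
Middle (y from 0 to 4): 32.
Outer (x from 0 to 1): 32.

Therefore ∯_{∂V} F · n dS = 32.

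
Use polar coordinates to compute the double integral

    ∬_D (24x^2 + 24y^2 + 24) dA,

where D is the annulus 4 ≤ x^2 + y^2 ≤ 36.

The region D is 2 ≤ r ≤ 6, 0 ≤ θ ≤ 2π in polar coordinates, where x = r cos(θ), y = r sin(θ), and dA = r dr dθ.

Under the substitution, the integrand becomes 24r^2 + 24, so

    ∬_D (24x^2 + 24y^2 + 24) dA = ∫_{0}^{2π} ∫_{2}^{6} (24r^2 + 24) · r dr dθ.

Inner integral (in r): ∫_{2}^{6} (24r^2 + 24) · r dr = 8064.

Outer integral (in θ): ∫_{0}^{2π} (8064) dθ = 16128π.

Therefore ∬_D (24x^2 + 24y^2 + 24) dA = 16128π.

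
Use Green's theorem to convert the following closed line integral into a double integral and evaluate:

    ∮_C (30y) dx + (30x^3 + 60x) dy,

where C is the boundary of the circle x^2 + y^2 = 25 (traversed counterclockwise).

Green's theorem converts the closed line integral into a double integral over the enclosed region D:

    ∮_C P dx + Q dy = ∬_D (∂Q/∂x - ∂P/∂y) dA.

Here P = 30y, Q = 30x^3 + 60x, so

    ∂Q/∂x = 90x^2 + 60,    ∂P/∂y = 30,
    ∂Q/∂x - ∂P/∂y = 90x^2 + 30.

D is the region x^2 + y^2 ≤ 25. Evaluating the double integral:

In polar coordinates (x = r cos θ, y = r sin θ, dA = r dr dθ) the integrand becomes 90r^2cos(θ)^2 + 30, so

    ∬_D (90x^2 + 30) dA = ∫_0^{2π} ∫_0^{5} (90r^2cos(θ)^2 + 30) · r dr dθ.

Inner (r from 0 to 5): 28125cos(θ)^2/2 + 375.
Outer (θ from 0 to 2π): 29625π/2.

Therefore ∮_C P dx + Q dy = 29625π/2.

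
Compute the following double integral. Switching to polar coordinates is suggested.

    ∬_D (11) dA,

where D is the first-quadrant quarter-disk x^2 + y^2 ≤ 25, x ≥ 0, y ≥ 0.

The region D is 0 ≤ r ≤ 5, 0 ≤ θ ≤ π/2 in polar coordinates, where x = r cos(θ), y = r sin(θ), and dA = r dr dθ.

Under the substitution, the integrand becomes 11, so

    ∬_D (11) dA = ∫_{0}^{π/2} ∫_{0}^{5} (11) · r dr dθ.

Inner integral (in r): ∫_{0}^{5} (11) · r dr = 275/2.

Outer integral (in θ): ∫_{0}^{π/2} (275/2) dθ = 275π/4.

Therefore ∬_D (11) dA = 275π/4.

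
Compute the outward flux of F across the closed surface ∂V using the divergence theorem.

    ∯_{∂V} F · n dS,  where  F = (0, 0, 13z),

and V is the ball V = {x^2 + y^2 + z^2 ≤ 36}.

By the divergence theorem,

    ∯_{∂V} F · n dS = ∭_V (∇ · F) dV.

Compute the divergence:
    ∇ · F = ∂F_x/∂x + ∂F_y/∂y + ∂F_z/∂z = 0 + 0 + 13 = 13.

In spherical coordinates, x = ρ sin(φ) cos(θ), y = ρ sin(φ) sin(θ), z = ρ cos(φ), dV = ρ^2 sin(φ) dρ dφ dθ, with 0 ≤ ρ ≤ 6, 0 ≤ φ ≤ π, 0 ≤ θ ≤ 2π.

The integrand, after substitution and multiplying by the volume element, becomes (13) · ρ^2 sin(φ), so

    ∭_V (∇·F) dV = ∫_0^{2π} ∫_0^{π} ∫_0^{6} (13) · ρ^2 sin(φ) dρ dφ dθ.

Inner (ρ from 0 to 6): 936sin(φ).
Middle (φ from 0 to π): 1872.
Outer (θ from 0 to 2π): 3744π.

Therefore ∯_{∂V} F · n dS = 3744π.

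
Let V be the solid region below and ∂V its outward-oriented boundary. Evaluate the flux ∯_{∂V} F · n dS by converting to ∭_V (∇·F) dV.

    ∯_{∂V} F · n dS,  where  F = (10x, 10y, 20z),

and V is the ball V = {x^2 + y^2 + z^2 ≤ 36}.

By the divergence theorem,

    ∯_{∂V} F · n dS = ∭_V (∇ · F) dV.

Compute the divergence:
    ∇ · F = ∂F_x/∂x + ∂F_y/∂y + ∂F_z/∂z = 10 + 10 + 20 = 40.

In spherical coordinates, x = ρ sin(φ) cos(θ), y = ρ sin(φ) sin(θ), z = ρ cos(φ), dV = ρ^2 sin(φ) dρ dφ dθ, with 0 ≤ ρ ≤ 6, 0 ≤ φ ≤ π, 0 ≤ θ ≤ 2π.

The integrand, after substitution and multiplying by the volume element, becomes (40) · ρ^2 sin(φ), so

    ∭_V (∇·F) dV = ∫_0^{2π} ∫_0^{π} ∫_0^{6} (40) · ρ^2 sin(φ) dρ dφ dθ.

Inner (ρ from 0 to 6): 2880sin(φ).
Middle (φ from 0 to π): 5760.
Outer (θ from 0 to 2π): 11520π.

Therefore ∯_{∂V} F · n dS = 11520π.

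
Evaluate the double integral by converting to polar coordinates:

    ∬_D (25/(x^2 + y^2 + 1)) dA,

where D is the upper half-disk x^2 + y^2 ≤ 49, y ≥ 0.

The region D is 0 ≤ r ≤ 7, 0 ≤ θ ≤ π in polar coordinates, where x = r cos(θ), y = r sin(θ), and dA = r dr dθ.

Under the substitution, the integrand becomes 25/(r^2 + 1), so

    ∬_D (25/(x^2 + y^2 + 1)) dA = ∫_{0}^{π} ∫_{0}^{7} (25/(r^2 + 1)) · r dr dθ.

Inner integral (in r): ∫_{0}^{7} (25/(r^2 + 1)) · r dr = 25log(50)/2.

Outer integral (in θ): ∫_{0}^{π} (25log(50)/2) dθ = 25π log(50)/2.

Therefore ∬_D (25/(x^2 + y^2 + 1)) dA = 25π log(50)/2.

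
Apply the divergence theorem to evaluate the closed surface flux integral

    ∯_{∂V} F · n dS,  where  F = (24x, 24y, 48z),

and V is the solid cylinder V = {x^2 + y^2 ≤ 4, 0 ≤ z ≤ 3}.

By the divergence theorem,

    ∯_{∂V} F · n dS = ∭_V (∇ · F) dV.

Compute the divergence:
    ∇ · F = ∂F_x/∂x + ∂F_y/∂y + ∂F_z/∂z = 24 + 24 + 48 = 96.

In cylindrical coordinates, x = r cos(θ), y = r sin(θ), z = z, dV = r dr dθ dz, with 0 ≤ r ≤ 2, 0 ≤ θ ≤ 2π, 0 ≤ z ≤ 3.

The integrand, after substitution and multiplying by the volume element, becomes (96) · r, so

    ∭_V (∇·F) dV = ∫_0^{2π} ∫_0^{2} ∫_0^{3} (96) · r dz dr dθ.

Inner (z from 0 to 3): 288r.
Middle (r from 0 to 2): 576.
Outer (θ from 0 to 2π): 1152π.

Therefore ∯_{∂V} F · n dS = 1152π.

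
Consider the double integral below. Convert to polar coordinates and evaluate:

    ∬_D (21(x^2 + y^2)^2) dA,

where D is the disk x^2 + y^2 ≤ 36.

The region D is 0 ≤ r ≤ 6, 0 ≤ θ ≤ 2π in polar coordinates, where x = r cos(θ), y = r sin(θ), and dA = r dr dθ.

Under the substitution, the integrand becomes 21r^4, so

    ∬_D (21(x^2 + y^2)^2) dA = ∫_{0}^{2π} ∫_{0}^{6} (21r^4) · r dr dθ.

Inner integral (in r): ∫_{0}^{6} (21r^4) · r dr = 163296.

Outer integral (in θ): ∫_{0}^{2π} (163296) dθ = 326592π.

Therefore ∬_D (21(x^2 + y^2)^2) dA = 326592π.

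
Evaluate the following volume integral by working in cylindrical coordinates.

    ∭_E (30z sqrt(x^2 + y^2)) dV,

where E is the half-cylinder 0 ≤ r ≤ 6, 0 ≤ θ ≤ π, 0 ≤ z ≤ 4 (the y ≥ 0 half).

In cylindrical coordinates, x = r cos(θ), y = r sin(θ), z = z, and dV = r dr dθ dz.

The integrand becomes 30r z, so

    ∭_E (30z sqrt(x^2 + y^2)) dV = ∫_{0}^{π} ∫_{0}^{6} ∫_{0}^{4} (30r z) · r dz dr dθ.

Inner (z): 240r^2.
Middle (r from 0 to 6): 17280.
Outer (θ): 17280π.

Therefore the triple integral equals 17280π.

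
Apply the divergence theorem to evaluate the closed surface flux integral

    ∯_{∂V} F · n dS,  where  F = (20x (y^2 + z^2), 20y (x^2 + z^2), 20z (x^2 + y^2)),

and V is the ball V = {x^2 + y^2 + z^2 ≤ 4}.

By the divergence theorem,

    ∯_{∂V} F · n dS = ∭_V (∇ · F) dV.

Compute the divergence:
    ∇ · F = ∂F_x/∂x + ∂F_y/∂y + ∂F_z/∂z = 20y^2 + 20z^2 + 20x^2 + 20z^2 + 20x^2 + 20y^2 = 40x^2 + 40y^2 + 40z^2.

In spherical coordinates, x = ρ sin(φ) cos(θ), y = ρ sin(φ) sin(θ), z = ρ cos(φ), dV = ρ^2 sin(φ) dρ dφ dθ, with 0 ≤ ρ ≤ 2, 0 ≤ φ ≤ π, 0 ≤ θ ≤ 2π.

The integrand, after substitution and multiplying by the volume element, becomes (40ρ^2) · ρ^2 sin(φ), so

    ∭_V (∇·F) dV = ∫_0^{2π} ∫_0^{π} ∫_0^{2} (40ρ^2) · ρ^2 sin(φ) dρ dφ dθ.

Inner (ρ from 0 to 2): 256sin(φ).
Middle (φ from 0 to π): 512.
Outer (θ from 0 to 2π): 1024π.

Therefore ∯_{∂V} F · n dS = 1024π.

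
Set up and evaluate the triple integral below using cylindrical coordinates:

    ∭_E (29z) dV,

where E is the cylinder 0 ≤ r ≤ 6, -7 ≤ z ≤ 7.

In cylindrical coordinates, x = r cos(θ), y = r sin(θ), z = z, and dV = r dr dθ dz.

The integrand becomes 29z, so

    ∭_E (29z) dV = ∫_{0}^{2π} ∫_{0}^{6} ∫_{-7}^{7} (29z) · r dz dr dθ.

Inner (z): 0.
Middle (r from 0 to 6): 0.
Outer (θ): 0.

Therefore the triple integral equals 0.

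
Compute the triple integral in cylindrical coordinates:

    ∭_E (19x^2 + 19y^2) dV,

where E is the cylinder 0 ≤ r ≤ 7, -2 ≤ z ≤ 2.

In cylindrical coordinates, x = r cos(θ), y = r sin(θ), z = z, and dV = r dr dθ dz.

The integrand becomes 19r^2, so

    ∭_E (19x^2 + 19y^2) dV = ∫_{0}^{2π} ∫_{0}^{7} ∫_{-2}^{2} (19r^2) · r dz dr dθ.

Inner (z): 76r^3.
Middle (r from 0 to 7): 45619.
Outer (θ): 91238π.

Therefore the triple integral equals 91238π.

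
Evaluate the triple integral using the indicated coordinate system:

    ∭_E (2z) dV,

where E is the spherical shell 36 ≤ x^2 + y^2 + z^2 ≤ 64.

In spherical coordinates, x = ρ sin(φ) cos(θ), y = ρ sin(φ) sin(θ), z = ρ cos(φ), and dV = ρ^2 sin(φ) dρ dφ dθ.

The integrand becomes 2ρ cos(φ), so

    ∭_E (2z) dV = ∫_{0}^{2π} ∫_{0}^{π} ∫_{6}^{8} (2ρ cos(φ)) · ρ^2 sin(φ) dρ dφ dθ.

Inner (ρ): 700sin(2φ).
Middle (φ): 0.
Outer (θ): 0.

Therefore the triple integral equals 0.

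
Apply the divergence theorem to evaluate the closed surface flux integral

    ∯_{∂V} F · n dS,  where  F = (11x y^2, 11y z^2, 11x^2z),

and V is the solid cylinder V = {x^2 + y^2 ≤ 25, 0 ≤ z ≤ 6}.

By the divergence theorem,

    ∯_{∂V} F · n dS = ∭_V (∇ · F) dV.

Compute the divergence:
    ∇ · F = ∂F_x/∂x + ∂F_y/∂y + ∂F_z/∂z = 11y^2 + 11z^2 + 11x^2 = 11x^2 + 11y^2 + 11z^2.

In cylindrical coordinates, x = r cos(θ), y = r sin(θ), z = z, dV = r dr dθ dz, with 0 ≤ r ≤ 5, 0 ≤ θ ≤ 2π, 0 ≤ z ≤ 6.

The integrand, after substitution and multiplying by the volume element, becomes (11r^2 + 11z^2) · r, so

    ∭_V (∇·F) dV = ∫_0^{2π} ∫_0^{5} ∫_0^{6} (11r^2 + 11z^2) · r dz dr dθ.

Inner (z from 0 to 6): 66r (r^2 + 12).
Middle (r from 0 to 5): 40425/2.
Outer (θ from 0 to 2π): 40425π.

Therefore ∯_{∂V} F · n dS = 40425π.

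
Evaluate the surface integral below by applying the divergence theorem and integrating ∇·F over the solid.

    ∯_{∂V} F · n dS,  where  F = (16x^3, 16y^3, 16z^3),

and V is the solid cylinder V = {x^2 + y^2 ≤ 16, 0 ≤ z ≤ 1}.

By the divergence theorem,

    ∯_{∂V} F · n dS = ∭_V (∇ · F) dV.

Compute the divergence:
    ∇ · F = ∂F_x/∂x + ∂F_y/∂y + ∂F_z/∂z = 48x^2 + 48y^2 + 48z^2.

In cylindrical coordinates, x = r cos(θ), y = r sin(θ), z = z, dV = r dr dθ dz, with 0 ≤ r ≤ 4, 0 ≤ θ ≤ 2π, 0 ≤ z ≤ 1.

The integrand, after substitution and multiplying by the volume element, becomes (48r^2 + 48z^2) · r, so

    ∭_V (∇·F) dV = ∫_0^{2π} ∫_0^{4} ∫_0^{1} (48r^2 + 48z^2) · r dz dr dθ.

Inner (z from 0 to 1): 48r^3 + 16r.
Middle (r from 0 to 4): 3200.
Outer (θ from 0 to 2π): 6400π.

Therefore ∯_{∂V} F · n dS = 6400π.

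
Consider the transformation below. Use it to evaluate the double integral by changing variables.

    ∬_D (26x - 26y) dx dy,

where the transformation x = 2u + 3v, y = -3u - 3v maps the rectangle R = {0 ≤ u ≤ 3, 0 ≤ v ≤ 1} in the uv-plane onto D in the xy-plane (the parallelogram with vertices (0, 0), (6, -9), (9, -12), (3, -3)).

Compute the Jacobian determinant of (x, y) with respect to (u, v):

    ∂(x,y)/∂(u,v) = | 2  3 | = (2)(-3) - (3)(-3) = 3.
                   | -3  -3 |

Its absolute value is |J| = 3 (the area scaling factor).

Substituting x = 2u + 3v, y = -3u - 3v into the integrand,

    26x - 26y → 130u + 156v,

so the integral becomes

    ∬_R (130u + 156v) · |J| du dv = ∫_0^3 ∫_0^1 (390u + 468v) dv du.

Inner (v): 390u + 234.
Outer (u): 2457.

Therefore ∬_D (26x - 26y) dx dy = 2457.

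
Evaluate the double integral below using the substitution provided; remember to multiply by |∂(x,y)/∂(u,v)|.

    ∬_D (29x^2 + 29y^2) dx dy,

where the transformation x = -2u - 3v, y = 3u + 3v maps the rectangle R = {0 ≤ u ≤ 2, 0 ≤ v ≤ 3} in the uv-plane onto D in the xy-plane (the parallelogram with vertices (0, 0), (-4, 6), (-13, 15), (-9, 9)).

Compute the Jacobian determinant of (x, y) with respect to (u, v):

    ∂(x,y)/∂(u,v) = | -2  -3 | = (-2)(3) - (-3)(3) = 3.
                   | 3  3 |

Its absolute value is |J| = 3 (the area scaling factor).

Substituting x = -2u - 3v, y = 3u + 3v into the integrand,

    29x^2 + 29y^2 → 377u^2 + 870u v + 522v^2,

so the integral becomes

    ∬_R (377u^2 + 870u v + 522v^2) · |J| du dv = ∫_0^2 ∫_0^3 (1131u^2 + 2610u v + 1566v^2) dv du.

Inner (v): 3393u^2 + 11745u + 14094.
Outer (u): 60726.

Therefore ∬_D (29x^2 + 29y^2) dx dy = 60726.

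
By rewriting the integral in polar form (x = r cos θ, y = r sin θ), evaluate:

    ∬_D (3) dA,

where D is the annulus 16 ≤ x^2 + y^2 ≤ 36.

The region D is 4 ≤ r ≤ 6, 0 ≤ θ ≤ 2π in polar coordinates, where x = r cos(θ), y = r sin(θ), and dA = r dr dθ.

Under the substitution, the integrand becomes 3, so

    ∬_D (3) dA = ∫_{0}^{2π} ∫_{4}^{6} (3) · r dr dθ.

Inner integral (in r): ∫_{4}^{6} (3) · r dr = 30.

Outer integral (in θ): ∫_{0}^{2π} (30) dθ = 60π.

Therefore ∬_D (3) dA = 60π.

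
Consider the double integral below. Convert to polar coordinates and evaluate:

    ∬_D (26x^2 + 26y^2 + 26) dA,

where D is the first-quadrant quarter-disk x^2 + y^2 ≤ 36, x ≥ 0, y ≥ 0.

The region D is 0 ≤ r ≤ 6, 0 ≤ θ ≤ π/2 in polar coordinates, where x = r cos(θ), y = r sin(θ), and dA = r dr dθ.

Under the substitution, the integrand becomes 26r^2 + 26, so

    ∬_D (26x^2 + 26y^2 + 26) dA = ∫_{0}^{π/2} ∫_{0}^{6} (26r^2 + 26) · r dr dθ.

Inner integral (in r): ∫_{0}^{6} (26r^2 + 26) · r dr = 8892.

Outer integral (in θ): ∫_{0}^{π/2} (8892) dθ = 4446π.

Therefore ∬_D (26x^2 + 26y^2 + 26) dA = 4446π.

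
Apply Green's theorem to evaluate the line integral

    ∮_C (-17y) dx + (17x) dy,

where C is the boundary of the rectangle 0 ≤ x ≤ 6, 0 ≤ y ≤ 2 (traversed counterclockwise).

Green's theorem converts the closed line integral into a double integral over the enclosed region D:

    ∮_C P dx + Q dy = ∬_D (∂Q/∂x - ∂P/∂y) dA.

Here P = -17y, Q = 17x, so

    ∂Q/∂x = 17,    ∂P/∂y = -17,
    ∂Q/∂x - ∂P/∂y = 34.

D is the region 0 ≤ x ≤ 6, 0 ≤ y ≤ 2. Evaluating the double integral:

    ∬_D (34) dA = ∫_0^{6} ∫_0^{2} (34) dy dx.

Inner (y from 0 to 2): 68.
Outer (x from 0 to 6): 408.

Therefore ∮_C P dx + Q dy = 408.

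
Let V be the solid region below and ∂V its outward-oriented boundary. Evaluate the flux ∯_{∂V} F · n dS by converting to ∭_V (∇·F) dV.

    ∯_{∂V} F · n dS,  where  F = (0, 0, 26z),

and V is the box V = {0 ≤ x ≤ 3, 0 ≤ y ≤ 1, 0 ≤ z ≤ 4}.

By the divergence theorem,

    ∯_{∂V} F · n dS = ∭_V (∇ · F) dV.

Compute the divergence:
    ∇ · F = ∂F_x/∂x + ∂F_y/∂y + ∂F_z/∂z = 0 + 0 + 26 = 26.

V is a rectangular box, so dV = dx dy dz with 0 ≤ x ≤ 3, 0 ≤ y ≤ 1, 0 ≤ z ≤ 4.

Integrate (26) over V as an iterated integral:

    ∭_V (∇·F) dV = ∫_0^{3} ∫_0^{1} ∫_0^{4} (26) dz dy dx.

Inner (z from 0 to 4): 104.
Middle (y from 0 to 1): 104.
Outer (x from 0 to 3): 312.

Therefore ∯_{∂V} F · n dS = 312.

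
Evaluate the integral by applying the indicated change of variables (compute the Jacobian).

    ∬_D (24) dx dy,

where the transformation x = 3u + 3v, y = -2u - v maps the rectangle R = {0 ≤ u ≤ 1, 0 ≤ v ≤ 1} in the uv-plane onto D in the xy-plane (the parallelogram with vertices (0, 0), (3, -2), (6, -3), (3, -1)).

Compute the Jacobian determinant of (x, y) with respect to (u, v):

    ∂(x,y)/∂(u,v) = | 3  3 | = (3)(-1) - (3)(-2) = 3.
                   | -2  -1 |

Its absolute value is |J| = 3 (the area scaling factor).

Substituting x = 3u + 3v, y = -2u - v into the integrand,

    24 → 24,

so the integral becomes

    ∬_R (24) · |J| du dv = ∫_0^1 ∫_0^1 (72) dv du.

Inner (v): 72.
Outer (u): 72.

Therefore ∬_D (24) dx dy = 72.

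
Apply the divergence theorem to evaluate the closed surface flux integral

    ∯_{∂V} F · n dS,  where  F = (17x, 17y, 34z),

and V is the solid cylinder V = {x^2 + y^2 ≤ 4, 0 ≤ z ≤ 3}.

By the divergence theorem,

    ∯_{∂V} F · n dS = ∭_V (∇ · F) dV.

Compute the divergence:
    ∇ · F = ∂F_x/∂x + ∂F_y/∂y + ∂F_z/∂z = 17 + 17 + 34 = 68.

In cylindrical coordinates, x = r cos(θ), y = r sin(θ), z = z, dV = r dr dθ dz, with 0 ≤ r ≤ 2, 0 ≤ θ ≤ 2π, 0 ≤ z ≤ 3.

The integrand, after substitution and multiplying by the volume element, becomes (68) · r, so

    ∭_V (∇·F) dV = ∫_0^{2π} ∫_0^{2} ∫_0^{3} (68) · r dz dr dθ.

Inner (z from 0 to 3): 204r.
Middle (r from 0 to 2): 408.
Outer (θ from 0 to 2π): 816π.

Therefore ∯_{∂V} F · n dS = 816π.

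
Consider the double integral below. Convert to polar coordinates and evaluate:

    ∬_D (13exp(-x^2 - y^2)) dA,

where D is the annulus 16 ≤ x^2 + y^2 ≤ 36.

The region D is 4 ≤ r ≤ 6, 0 ≤ θ ≤ 2π in polar coordinates, where x = r cos(θ), y = r sin(θ), and dA = r dr dθ.

Under the substitution, the integrand becomes 13exp(-r^2), so

    ∬_D (13exp(-x^2 - y^2)) dA = ∫_{0}^{2π} ∫_{4}^{6} (13exp(-r^2)) · r dr dθ.

Inner integral (in r): ∫_{4}^{6} (13exp(-r^2)) · r dr = -(13 - 13exp(20))exp(-36)/2.

Outer integral (in θ): ∫_{0}^{2π} (-(13 - 13exp(20))exp(-36)/2) dθ = -13π (1 - exp(20))exp(-36).

Therefore ∬_D (13exp(-x^2 - y^2)) dA = -13π (1 - exp(20))exp(-36).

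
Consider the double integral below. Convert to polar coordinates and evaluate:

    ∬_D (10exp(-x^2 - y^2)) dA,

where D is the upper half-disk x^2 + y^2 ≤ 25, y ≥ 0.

The region D is 0 ≤ r ≤ 5, 0 ≤ θ ≤ π in polar coordinates, where x = r cos(θ), y = r sin(θ), and dA = r dr dθ.

Under the substitution, the integrand becomes 10exp(-r^2), so

    ∬_D (10exp(-x^2 - y^2)) dA = ∫_{0}^{π} ∫_{0}^{5} (10exp(-r^2)) · r dr dθ.

Inner integral (in r): ∫_{0}^{5} (10exp(-r^2)) · r dr = 5 - 5exp(-25).

Outer integral (in θ): ∫_{0}^{π} (5 - 5exp(-25)) dθ = -5π exp(-25) + 5π.

Therefore ∬_D (10exp(-x^2 - y^2)) dA = -5π exp(-25) + 5π.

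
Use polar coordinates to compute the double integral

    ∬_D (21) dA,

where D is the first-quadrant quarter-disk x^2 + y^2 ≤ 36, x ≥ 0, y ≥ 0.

The region D is 0 ≤ r ≤ 6, 0 ≤ θ ≤ π/2 in polar coordinates, where x = r cos(θ), y = r sin(θ), and dA = r dr dθ.

Under the substitution, the integrand becomes 21, so

    ∬_D (21) dA = ∫_{0}^{π/2} ∫_{0}^{6} (21) · r dr dθ.

Inner integral (in r): ∫_{0}^{6} (21) · r dr = 378.

Outer integral (in θ): ∫_{0}^{π/2} (378) dθ = 189π.

Therefore ∬_D (21) dA = 189π.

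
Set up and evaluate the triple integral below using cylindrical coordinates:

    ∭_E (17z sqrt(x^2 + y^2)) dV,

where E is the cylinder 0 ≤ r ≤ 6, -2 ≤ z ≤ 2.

In cylindrical coordinates, x = r cos(θ), y = r sin(θ), z = z, and dV = r dr dθ dz.

The integrand becomes 17r z, so

    ∭_E (17z sqrt(x^2 + y^2)) dV = ∫_{0}^{2π} ∫_{0}^{6} ∫_{-2}^{2} (17r z) · r dz dr dθ.

Inner (z): 0.
Middle (r from 0 to 6): 0.
Outer (θ): 0.

Therefore the triple integral equals 0.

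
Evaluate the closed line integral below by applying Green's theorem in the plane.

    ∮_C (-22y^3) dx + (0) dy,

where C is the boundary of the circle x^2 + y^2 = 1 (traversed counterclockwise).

Green's theorem converts the closed line integral into a double integral over the enclosed region D:

    ∮_C P dx + Q dy = ∬_D (∂Q/∂x - ∂P/∂y) dA.

Here P = -22y^3, Q = 0, so

    ∂Q/∂x = 0,    ∂P/∂y = -66y^2,
    ∂Q/∂x - ∂P/∂y = 66y^2.

D is the region x^2 + y^2 ≤ 1. Evaluating the double integral:

In polar coordinates (x = r cos θ, y = r sin θ, dA = r dr dθ) the integrand becomes 66r^2sin(θ)^2, so

    ∬_D (66y^2) dA = ∫_0^{2π} ∫_0^{1} (66r^2sin(θ)^2) · r dr dθ.

Inner (r from 0 to 1): 33sin(θ)^2/2.
Outer (θ from 0 to 2π): 33π/2.

Therefore ∮_C P dx + Q dy = 33π/2.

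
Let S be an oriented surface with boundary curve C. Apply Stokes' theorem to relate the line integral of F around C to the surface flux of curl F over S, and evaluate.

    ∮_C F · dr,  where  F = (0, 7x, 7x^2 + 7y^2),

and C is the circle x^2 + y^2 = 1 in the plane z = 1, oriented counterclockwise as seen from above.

Let S be the flat disk x^2 + y^2 ≤ 1 in the plane z = 1, with upward unit normal n̂ = ẑ. By Stokes' theorem,

    ∮_C F · dr = ∬_S (∇ × F) · n̂ dS = ∬_D (curl F)_z dA,

where D is the disk x^2 + y^2 ≤ 1.

Compute the curl of F = (0, 7x, 7x^2 + 7y^2):
    (∇ × F)_x = ∂F_z/∂y - ∂F_y/∂z = 14y,
    (∇ × F)_y = ∂F_x/∂z - ∂F_z/∂x = -14x,
    (∇ × F)_z = ∂F_y/∂x - ∂F_x/∂y = 7.

On z = 1, (curl F)_z = 7.

Convert to polar (x = r cos θ, y = r sin θ, dA = r dr dθ); the integrand becomes 7, so

    ∬_D (curl F)_z dA = ∫_0^{2π} ∫_0^{1} (7) · r dr dθ.

Inner (r from 0 to 1): 7/2.
Outer (θ from 0 to 2π): 7π.

Therefore ∮_C F · dr = 7π.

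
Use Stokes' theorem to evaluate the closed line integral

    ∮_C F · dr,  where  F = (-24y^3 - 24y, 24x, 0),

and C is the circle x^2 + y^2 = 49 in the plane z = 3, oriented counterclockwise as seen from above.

Let S be the flat disk x^2 + y^2 ≤ 49 in the plane z = 3, with upward unit normal n̂ = ẑ. By Stokes' theorem,

    ∮_C F · dr = ∬_S (∇ × F) · n̂ dS = ∬_D (curl F)_z dA,

where D is the disk x^2 + y^2 ≤ 49.

Compute the curl of F = (-24y^3 - 24y, 24x, 0):
    (∇ × F)_x = ∂F_z/∂y - ∂F_y/∂z = 0,
    (∇ × F)_y = ∂F_x/∂z - ∂F_z/∂x = 0,
    (∇ × F)_z = ∂F_y/∂x - ∂F_x/∂y = 72y^2 + 48.

On z = 3, (curl F)_z = 72y^2 + 48.

Convert to polar (x = r cos θ, y = r sin θ, dA = r dr dθ); the integrand becomes 72r^2sin(θ)^2 + 48, so

    ∬_D (curl F)_z dA = ∫_0^{2π} ∫_0^{7} (72r^2sin(θ)^2 + 48) · r dr dθ.

Inner (r from 0 to 7): 43218sin(θ)^2 + 1176.
Outer (θ from 0 to 2π): 45570π.

Therefore ∮_C F · dr = 45570π.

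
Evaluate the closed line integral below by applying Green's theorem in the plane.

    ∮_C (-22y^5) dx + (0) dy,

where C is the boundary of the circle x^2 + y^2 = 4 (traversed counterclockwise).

Green's theorem converts the closed line integral into a double integral over the enclosed region D:

    ∮_C P dx + Q dy = ∬_D (∂Q/∂x - ∂P/∂y) dA.

Here P = -22y^5, Q = 0, so

    ∂Q/∂x = 0,    ∂P/∂y = -110y^4,
    ∂Q/∂x - ∂P/∂y = 110y^4.

D is the region x^2 + y^2 ≤ 4. Evaluating the double integral:

In polar coordinates (x = r cos θ, y = r sin θ, dA = r dr dθ) the integrand becomes 110r^4sin(θ)^4, so

    ∬_D (110y^4) dA = ∫_0^{2π} ∫_0^{2} (110r^4sin(θ)^4) · r dr dθ.

Inner (r from 0 to 2): 3520sin(θ)^4/3.
Outer (θ from 0 to 2π): 880π.

Therefore ∮_C P dx + Q dy = 880π.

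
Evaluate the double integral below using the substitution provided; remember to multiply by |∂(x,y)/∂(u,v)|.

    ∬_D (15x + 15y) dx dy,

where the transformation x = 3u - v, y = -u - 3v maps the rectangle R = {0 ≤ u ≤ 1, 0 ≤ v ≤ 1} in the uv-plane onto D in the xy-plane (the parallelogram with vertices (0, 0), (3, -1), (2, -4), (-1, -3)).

Compute the Jacobian determinant of (x, y) with respect to (u, v):

    ∂(x,y)/∂(u,v) = | 3  -1 | = (3)(-3) - (-1)(-1) = -10.
                   | -1  -3 |

Its absolute value is |J| = 10 (the area scaling factor).

Substituting x = 3u - v, y = -u - 3v into the integrand,

    15x + 15y → 30u - 60v,

so the integral becomes

    ∬_R (30u - 60v) · |J| du dv = ∫_0^1 ∫_0^1 (300u - 600v) dv du.

Inner (v): 300u - 300.
Outer (u): -150.

Therefore ∬_D (15x + 15y) dx dy = -150.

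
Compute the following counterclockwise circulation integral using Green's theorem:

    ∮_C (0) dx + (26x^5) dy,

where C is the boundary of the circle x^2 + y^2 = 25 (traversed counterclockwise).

Green's theorem converts the closed line integral into a double integral over the enclosed region D:

    ∮_C P dx + Q dy = ∬_D (∂Q/∂x - ∂P/∂y) dA.

Here P = 0, Q = 26x^5, so

    ∂Q/∂x = 130x^4,    ∂P/∂y = 0,
    ∂Q/∂x - ∂P/∂y = 130x^4.

D is the region x^2 + y^2 ≤ 25. Evaluating the double integral:

In polar coordinates (x = r cos θ, y = r sin θ, dA = r dr dθ) the integrand becomes 130r^4cos(θ)^4, so

    ∬_D (130x^4) dA = ∫_0^{2π} ∫_0^{5} (130r^4cos(θ)^4) · r dr dθ.

Inner (r from 0 to 5): 1015625cos(θ)^4/3.
Outer (θ from 0 to 2π): 1015625π/4.

Therefore ∮_C P dx + Q dy = 1015625π/4.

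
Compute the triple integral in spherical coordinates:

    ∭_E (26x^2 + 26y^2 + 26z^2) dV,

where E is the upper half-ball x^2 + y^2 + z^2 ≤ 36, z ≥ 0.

In spherical coordinates, x = ρ sin(φ) cos(θ), y = ρ sin(φ) sin(θ), z = ρ cos(φ), and dV = ρ^2 sin(φ) dρ dφ dθ.

The integrand becomes 26ρ^2, so

    ∭_E (26x^2 + 26y^2 + 26z^2) dV = ∫_{0}^{2π} ∫_{0}^{π/2} ∫_{0}^{6} (26ρ^2) · ρ^2 sin(φ) dρ dφ dθ.

Inner (ρ): 202176sin(φ)/5.
Middle (φ): 202176/5.
Outer (θ): 404352π/5.

Therefore the triple integral equals 404352π/5.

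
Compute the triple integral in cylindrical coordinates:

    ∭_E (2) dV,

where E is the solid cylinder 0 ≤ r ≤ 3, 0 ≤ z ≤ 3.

In cylindrical coordinates, x = r cos(θ), y = r sin(θ), z = z, and dV = r dr dθ dz.

The integrand becomes 2, so

    ∭_E (2) dV = ∫_{0}^{2π} ∫_{0}^{3} ∫_{0}^{3} (2) · r dz dr dθ.

Inner (z): 6r.
Middle (r from 0 to 3): 27.
Outer (θ): 54π.

Therefore the triple integral equals 54π.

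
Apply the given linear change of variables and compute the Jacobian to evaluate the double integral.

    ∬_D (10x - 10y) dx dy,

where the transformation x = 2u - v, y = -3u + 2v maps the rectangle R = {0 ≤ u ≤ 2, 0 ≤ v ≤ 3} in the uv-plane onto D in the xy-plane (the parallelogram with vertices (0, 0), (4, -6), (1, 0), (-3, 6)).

Compute the Jacobian determinant of (x, y) with respect to (u, v):

    ∂(x,y)/∂(u,v) = | 2  -1 | = (2)(2) - (-1)(-3) = 1.
                   | -3  2 |

Its absolute value is |J| = 1 (the area scaling factor).

Substituting x = 2u - v, y = -3u + 2v into the integrand,

    10x - 10y → 50u - 30v,

so the integral becomes

    ∬_R (50u - 30v) · |J| du dv = ∫_0^2 ∫_0^3 (50u - 30v) dv du.

Inner (v): 150u - 135.
Outer (u): 30.

Therefore ∬_D (10x - 10y) dx dy = 30.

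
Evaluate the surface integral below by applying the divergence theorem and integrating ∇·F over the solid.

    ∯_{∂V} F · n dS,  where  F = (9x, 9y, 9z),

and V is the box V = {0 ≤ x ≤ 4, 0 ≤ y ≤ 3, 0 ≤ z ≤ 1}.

By the divergence theorem,

    ∯_{∂V} F · n dS = ∭_V (∇ · F) dV.

Compute the divergence:
    ∇ · F = ∂F_x/∂x + ∂F_y/∂y + ∂F_z/∂z = 9 + 9 + 9 = 27.

V is a rectangular box, so dV = dx dy dz with 0 ≤ x ≤ 4, 0 ≤ y ≤ 3, 0 ≤ z ≤ 1.

Integrate (27) over V as an iterated integral:

    ∭_V (∇·F) dV = ∫_0^{4} ∫_0^{3} ∫_0^{1} (27) dz dy dx.

Inner (z from 0 to 1): 27.
Middle (y from 0 to 3): 81.
Outer (x from 0 to 4): 324.

Therefore ∯_{∂V} F · n dS = 324.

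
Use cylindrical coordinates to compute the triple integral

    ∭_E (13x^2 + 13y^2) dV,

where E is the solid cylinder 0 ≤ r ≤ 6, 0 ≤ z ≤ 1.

In cylindrical coordinates, x = r cos(θ), y = r sin(θ), z = z, and dV = r dr dθ dz.

The integrand becomes 13r^2, so

    ∭_E (13x^2 + 13y^2) dV = ∫_{0}^{2π} ∫_{0}^{6} ∫_{0}^{1} (13r^2) · r dz dr dθ.

Inner (z): 13r^3.
Middle (r from 0 to 6): 4212.
Outer (θ): 8424π.

Therefore the triple integral equals 8424π.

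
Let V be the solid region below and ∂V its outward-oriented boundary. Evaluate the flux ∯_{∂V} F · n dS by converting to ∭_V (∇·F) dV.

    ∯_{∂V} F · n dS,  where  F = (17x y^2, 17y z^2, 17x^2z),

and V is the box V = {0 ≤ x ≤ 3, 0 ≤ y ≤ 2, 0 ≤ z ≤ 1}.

By the divergence theorem,

    ∯_{∂V} F · n dS = ∭_V (∇ · F) dV.

Compute the divergence:
    ∇ · F = ∂F_x/∂x + ∂F_y/∂y + ∂F_z/∂z = 17y^2 + 17z^2 + 17x^2 = 17x^2 + 17y^2 + 17z^2.

V is a rectangular box, so dV = dx dy dz with 0 ≤ x ≤ 3, 0 ≤ y ≤ 2, 0 ≤ z ≤ 1.

Integrate (17x^2 + 17y^2 + 17z^2) over V as an iterated integral:

    ∭_V (∇·F) dV = ∫_0^{3} ∫_0^{2} ∫_0^{1} (17x^2 + 17y^2 + 17z^2) dz dy dx.

Inner (z from 0 to 1): 17x^2 + 17y^2 + 17/3.
Middle (y from 0 to 2): 34x^2 + 170/3.
Outer (x from 0 to 3): 476.

Therefore ∯_{∂V} F · n dS = 476.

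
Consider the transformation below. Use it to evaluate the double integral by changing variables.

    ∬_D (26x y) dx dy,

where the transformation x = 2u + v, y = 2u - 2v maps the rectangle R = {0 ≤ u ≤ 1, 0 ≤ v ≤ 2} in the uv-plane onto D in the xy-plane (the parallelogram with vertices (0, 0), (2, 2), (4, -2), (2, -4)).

Compute the Jacobian determinant of (x, y) with respect to (u, v):

    ∂(x,y)/∂(u,v) = | 2  1 | = (2)(-2) - (1)(2) = -6.
                   | 2  -2 |

Its absolute value is |J| = 6 (the area scaling factor).

Substituting x = 2u + v, y = 2u - 2v into the integrand,

    26x y → 104u^2 - 52u v - 52v^2,

so the integral becomes

    ∬_R (104u^2 - 52u v - 52v^2) · |J| du dv = ∫_0^1 ∫_0^2 (624u^2 - 312u v - 312v^2) dv du.

Inner (v): 1248u^2 - 624u - 832.
Outer (u): -728.

Therefore ∬_D (26x y) dx dy = -728.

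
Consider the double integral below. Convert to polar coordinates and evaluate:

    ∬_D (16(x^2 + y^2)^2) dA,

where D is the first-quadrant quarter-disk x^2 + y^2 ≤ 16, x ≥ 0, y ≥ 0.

The region D is 0 ≤ r ≤ 4, 0 ≤ θ ≤ π/2 in polar coordinates, where x = r cos(θ), y = r sin(θ), and dA = r dr dθ.

Under the substitution, the integrand becomes 16r^4, so

    ∬_D (16(x^2 + y^2)^2) dA = ∫_{0}^{π/2} ∫_{0}^{4} (16r^4) · r dr dθ.

Inner integral (in r): ∫_{0}^{4} (16r^4) · r dr = 32768/3.

Outer integral (in θ): ∫_{0}^{π/2} (32768/3) dθ = 16384π/3.

Therefore ∬_D (16(x^2 + y^2)^2) dA = 16384π/3.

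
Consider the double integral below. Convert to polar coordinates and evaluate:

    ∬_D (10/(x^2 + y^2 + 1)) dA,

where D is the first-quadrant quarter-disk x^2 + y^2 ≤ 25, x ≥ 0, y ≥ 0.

The region D is 0 ≤ r ≤ 5, 0 ≤ θ ≤ π/2 in polar coordinates, where x = r cos(θ), y = r sin(θ), and dA = r dr dθ.

Under the substitution, the integrand becomes 10/(r^2 + 1), so

    ∬_D (10/(x^2 + y^2 + 1)) dA = ∫_{0}^{π/2} ∫_{0}^{5} (10/(r^2 + 1)) · r dr dθ.

Inner integral (in r): ∫_{0}^{5} (10/(r^2 + 1)) · r dr = log(11881376).

Outer integral (in θ): ∫_{0}^{π/2} (log(11881376)) dθ = log(11881376^(π/2)).

Therefore ∬_D (10/(x^2 + y^2 + 1)) dA = log(11881376^(π/2)).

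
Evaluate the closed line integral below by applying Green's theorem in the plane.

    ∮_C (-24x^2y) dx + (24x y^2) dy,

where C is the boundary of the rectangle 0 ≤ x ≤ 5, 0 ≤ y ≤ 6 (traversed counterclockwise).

Green's theorem converts the closed line integral into a double integral over the enclosed region D:

    ∮_C P dx + Q dy = ∬_D (∂Q/∂x - ∂P/∂y) dA.

Here P = -24x^2y, Q = 24x y^2, so

    ∂Q/∂x = 24y^2,    ∂P/∂y = -24x^2,
    ∂Q/∂x - ∂P/∂y = 24x^2 + 24y^2.

D is the region 0 ≤ x ≤ 5, 0 ≤ y ≤ 6. Evaluating the double integral:

    ∬_D (24x^2 + 24y^2) dA = ∫_0^{5} ∫_0^{6} (24x^2 + 24y^2) dy dx.

Inner (y from 0 to 6): 144x^2 + 1728.
Outer (x from 0 to 5): 14640.

Therefore ∮_C P dx + Q dy = 14640.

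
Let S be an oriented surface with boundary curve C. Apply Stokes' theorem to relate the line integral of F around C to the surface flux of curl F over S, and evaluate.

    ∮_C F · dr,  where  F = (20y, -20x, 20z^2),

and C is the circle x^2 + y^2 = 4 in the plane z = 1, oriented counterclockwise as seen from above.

Let S be the flat disk x^2 + y^2 ≤ 4 in the plane z = 1, with upward unit normal n̂ = ẑ. By Stokes' theorem,

    ∮_C F · dr = ∬_S (∇ × F) · n̂ dS = ∬_D (curl F)_z dA,

where D is the disk x^2 + y^2 ≤ 4.

Compute the curl of F = (20y, -20x, 20z^2):
    (∇ × F)_x = ∂F_z/∂y - ∂F_y/∂z = 0,
    (∇ × F)_y = ∂F_x/∂z - ∂F_z/∂x = 0,
    (∇ × F)_z = ∂F_y/∂x - ∂F_x/∂y = -40.

On z = 1, (curl F)_z = -40.

Convert to polar (x = r cos θ, y = r sin θ, dA = r dr dθ); the integrand becomes -40, so

    ∬_D (curl F)_z dA = ∫_0^{2π} ∫_0^{2} (-40) · r dr dθ.

Inner (r from 0 to 2): -80.
Outer (θ from 0 to 2π): -160π.

Therefore ∮_C F · dr = -160π.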